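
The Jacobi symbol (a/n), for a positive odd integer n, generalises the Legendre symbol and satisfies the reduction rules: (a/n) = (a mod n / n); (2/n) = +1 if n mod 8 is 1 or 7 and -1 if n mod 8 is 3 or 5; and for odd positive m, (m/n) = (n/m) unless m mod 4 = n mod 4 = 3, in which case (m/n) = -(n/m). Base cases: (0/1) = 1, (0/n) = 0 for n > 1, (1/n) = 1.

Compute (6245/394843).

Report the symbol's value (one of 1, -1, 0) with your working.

flip (6245/394843) -> (394843/6245): both odd, 6245 mod 4 = 1, 394843 mod 4 = 3, so the flip contributes +1; sign now +1
(394843/6245): 394843 mod 6245 = 1408, so (394843/6245) = (1408/6245)
factor out 2^7: 1408 = 2^7·11; with 6245 mod 8 = 5, (2/6245) = -1; sign now -1; continue with (11/6245)
flip (11/6245) -> (6245/11): both odd, 11 mod 4 = 3, 6245 mod 4 = 1, so the flip contributes +1; sign now -1
(6245/11): 6245 mod 11 = 8, so (6245/11) = (8/11)
factor out 2^3: 8 = 2^3·1; with 11 mod 8 = 3, (2/11) = -1; sign now +1; continue with (1/11)
reached (1/11) = 1, so the symbol is +1

1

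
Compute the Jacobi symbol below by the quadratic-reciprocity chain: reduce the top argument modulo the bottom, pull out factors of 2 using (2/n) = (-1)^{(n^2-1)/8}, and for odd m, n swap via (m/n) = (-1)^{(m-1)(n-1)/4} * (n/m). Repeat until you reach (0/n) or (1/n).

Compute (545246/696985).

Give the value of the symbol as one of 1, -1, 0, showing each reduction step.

-1

factor out 2^1: 545246 = 2^1·272623; with 696985 mod 8 = 1, (2/696985) = +1; sign now +1; continue with (272623/696985)
flip (272623/696985) -> (696985/272623): both odd, 272623 mod 4 = 3, 696985 mod 4 = 1, so the flip contributes +1; sign now +1
(696985/272623): 696985 mod 272623 = 151739, so (696985/272623) = (151739/272623)
flip (151739/272623) -> (272623/151739): both odd, 151739 mod 4 = 3, 272623 mod 4 = 3, so the flip contributes -1; sign now -1
(272623/151739): 272623 mod 151739 = 120884, so (272623/151739) = (120884/151739)
factor out 2^2: 120884 = 2^2·30221; with 151739 mod 8 = 3, (2/151739) = -1; sign now -1; continue with (30221/151739)
flip (30221/151739) -> (151739/30221): both odd, 30221 mod 4 = 1, 151739 mod 4 = 3, so the flip contributes +1; sign now -1
(151739/30221): 151739 mod 30221 = 634, so (151739/30221) = (634/30221)
factor out 2^1: 634 = 2^1·317; with 30221 mod 8 = 5, (2/30221) = -1; sign now +1; continue with (317/30221)
flip (317/30221) -> (30221/317): both odd, 317 mod 4 = 1, 30221 mod 4 = 1, so the flip contributes +1; sign now +1
(30221/317): 30221 mod 317 = 106, so (30221/317) = (106/317)
factor out 2^1: 106 = 2^1·53; with 317 mod 8 = 5, (2/317) = -1; sign now -1; continue with (53/317)
flip (53/317) -> (317/53): both odd, 53 mod 4 = 1, 317 mod 4 = 1, so the flip contributes +1; sign now -1
(317/53): 317 mod 53 = 52, so (317/53) = (52/53)
factor out 2^2: 52 = 2^2·13; with 53 mod 8 = 5, (2/53) = -1; sign now -1; continue with (13/53)
flip (13/53) -> (53/13): both odd, 13 mod 4 = 1, 53 mod 4 = 1, so the flip contributes +1; sign now -1
(53/13): 53 mod 13 = 1, so (53/13) = (1/13)
reached (1/13) = 1, so the symbol is -1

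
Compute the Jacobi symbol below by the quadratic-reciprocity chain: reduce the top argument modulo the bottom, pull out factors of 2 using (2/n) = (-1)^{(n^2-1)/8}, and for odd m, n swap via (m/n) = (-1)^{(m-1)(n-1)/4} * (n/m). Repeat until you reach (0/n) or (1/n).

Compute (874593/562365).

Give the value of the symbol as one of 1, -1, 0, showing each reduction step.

0

(874593/562365) = (312228/562365)   [reduce mod 562365]
312228 = 2^2·78057; (2/562365) = -1 since 562365 mod 8 = 5, so (312228/562365) = (-1)^2·(78057/562365); sign now +1
reciprocity: (78057/562365) = +1·(562365/78057) since 78057 mod 4 = 1, 562365 mod 4 = 1; sign now +1
(562365/78057) = (15966/78057)   [reduce mod 78057]
15966 = 2^1·7983; (2/78057) = +1 since 78057 mod 8 = 1, so (15966/78057) = (+1)^1·(7983/78057); sign now +1
reciprocity: (7983/78057) = +1·(78057/7983) since 7983 mod 4 = 3, 78057 mod 4 = 1; sign now +1
(78057/7983) = (6210/7983)   [reduce mod 7983]
6210 = 2^1·3105; (2/7983) = +1 since 7983 mod 8 = 7, so (6210/7983) = (+1)^1·(3105/7983); sign now +1
reciprocity: (3105/7983) = +1·(7983/3105) since 3105 mod 4 = 1, 7983 mod 4 = 3; sign now +1
(7983/3105) = (1773/3105)   [reduce mod 3105]
reciprocity: (1773/3105) = +1·(3105/1773) since 1773 mod 4 = 1, 3105 mod 4 = 1; sign now +1
(3105/1773) = (1332/1773)   [reduce mod 1773]
1332 = 2^2·333; (2/1773) = -1 since 1773 mod 8 = 5, so (1332/1773) = (-1)^2·(333/1773); sign now +1
reciprocity: (333/1773) = +1·(1773/333) since 333 mod 4 = 1, 1773 mod 4 = 1; sign now +1
(1773/333) = (108/333)   [reduce mod 333]
108 = 2^2·27; (2/333) = -1 since 333 mod 8 = 5, so (108/333) = (-1)^2·(27/333); sign now +1
reciprocity: (27/333) = +1·(333/27) since 27 mod 4 = 3, 333 mod 4 = 1; sign now +1
(333/27) = (9/27)   [reduce mod 27]
reciprocity: (9/27) = +1·(27/9) since 9 mod 4 = 1, 27 mod 4 = 3; sign now +1
(27/9) = (0/9)   [reduce mod 9]
(0/9) = 0   [gcd(a, n) > 1]; final value = 0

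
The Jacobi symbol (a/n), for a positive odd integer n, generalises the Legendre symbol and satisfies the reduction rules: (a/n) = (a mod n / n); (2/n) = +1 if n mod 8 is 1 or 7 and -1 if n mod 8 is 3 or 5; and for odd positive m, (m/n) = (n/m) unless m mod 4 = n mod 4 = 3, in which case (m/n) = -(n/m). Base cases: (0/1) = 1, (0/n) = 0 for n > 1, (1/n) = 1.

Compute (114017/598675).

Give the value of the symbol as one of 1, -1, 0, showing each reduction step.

flip (114017/598675) -> (598675/114017): both odd, 114017 mod 4 = 1, 598675 mod 4 = 3, so the flip contributes +1; sign now +1
(598675/114017): 598675 mod 114017 = 28590, so (598675/114017) = (28590/114017)
factor out 2^1: 28590 = 2^1·14295; with 114017 mod 8 = 1, (2/114017) = +1; sign now +1; continue with (14295/114017)
flip (14295/114017) -> (114017/14295): both odd, 14295 mod 4 = 3, 114017 mod 4 = 1, so the flip contributes +1; sign now +1
(114017/14295): 114017 mod 14295 = 13952, so (114017/14295) = (13952/14295)
factor out 2^7: 13952 = 2^7·109; with 14295 mod 8 = 7, (2/14295) = +1; sign now +1; continue with (109/14295)
flip (109/14295) -> (14295/109): both odd, 109 mod 4 = 1, 14295 mod 4 = 3, so the flip contributes +1; sign now +1
(14295/109): 14295 mod 109 = 16, so (14295/109) = (16/109)
factor out 2^4: 16 = 2^4·1; with 109 mod 8 = 5, (2/109) = -1; sign now +1; continue with (1/109)
reached (1/109) = 1, so the symbol is +1

1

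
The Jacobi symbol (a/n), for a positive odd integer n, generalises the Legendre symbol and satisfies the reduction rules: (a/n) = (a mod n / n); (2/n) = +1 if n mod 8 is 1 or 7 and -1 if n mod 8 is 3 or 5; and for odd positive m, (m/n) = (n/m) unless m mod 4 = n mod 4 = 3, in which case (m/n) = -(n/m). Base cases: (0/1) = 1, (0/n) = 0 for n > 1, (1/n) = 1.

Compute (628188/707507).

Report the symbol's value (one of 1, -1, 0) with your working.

628188 = 2^2·157047; (2/707507) = -1 since 707507 mod 8 = 3, so (628188/707507) = (-1)^2·(157047/707507); sign now +1
reciprocity: (157047/707507) = -1·(707507/157047) since 157047 mod 4 = 3, 707507 mod 4 = 3; sign now -1
(707507/157047) = (79319/157047)   [reduce mod 157047]
reciprocity: (79319/157047) = -1·(157047/79319) since 79319 mod 4 = 3, 157047 mod 4 = 3; sign now +1
(157047/79319) = (77728/79319)   [reduce mod 79319]
77728 = 2^5·2429; (2/79319) = +1 since 79319 mod 8 = 7, so (77728/79319) = (+1)^5·(2429/79319); sign now +1
reciprocity: (2429/79319) = +1·(79319/2429) since 2429 mod 4 = 1, 79319 mod 4 = 3; sign now +1
(79319/2429) = (1591/2429)   [reduce mod 2429]
reciprocity: (1591/2429) = +1·(2429/1591) since 1591 mod 4 = 3, 2429 mod 4 = 1; sign now +1
(2429/1591) = (838/1591)   [reduce mod 1591]
838 = 2^1·419; (2/1591) = +1 since 1591 mod 8 = 7, so (838/1591) = (+1)^1·(419/1591); sign now +1
reciprocity: (419/1591) = -1·(1591/419) since 419 mod 4 = 3, 1591 mod 4 = 3; sign now -1
(1591/419) = (334/419)   [reduce mod 419]
334 = 2^1·167; (2/419) = -1 since 419 mod 8 = 3, so (334/419) = (-1)^1·(167/419); sign now +1
reciprocity: (167/419) = -1·(419/167) since 167 mod 4 = 3, 419 mod 4 = 3; sign now -1
(419/167) = (85/167)   [reduce mod 167]
reciprocity: (85/167) = +1·(167/85) since 85 mod 4 = 1, 167 mod 4 = 3; sign now -1
(167/85) = (82/85)   [reduce mod 85]
82 = 2^1·41; (2/85) = -1 since 85 mod 8 = 5, so (82/85) = (-1)^1·(41/85); sign now +1
reciprocity: (41/85) = +1·(85/41) since 41 mod 4 = 1, 85 mod 4 = 1; sign now +1
(85/41) = (3/41)   [reduce mod 41]
reciprocity: (3/41) = +1·(41/3) since 3 mod 4 = 3, 41 mod 4 = 1; sign now +1
(41/3) = (2/3)   [reduce mod 3]
2 = 2^1·1; (2/3) = -1 since 3 mod 8 = 3, so (2/3) = (-1)^1·(1/3); sign now -1
(1/3) = 1; final value = sign = -1

-1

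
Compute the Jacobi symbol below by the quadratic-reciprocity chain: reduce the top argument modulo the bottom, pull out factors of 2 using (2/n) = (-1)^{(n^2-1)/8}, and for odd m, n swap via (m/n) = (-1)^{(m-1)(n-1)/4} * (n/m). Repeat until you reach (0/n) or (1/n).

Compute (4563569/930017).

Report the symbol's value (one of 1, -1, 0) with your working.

1

(4563569/930017): 4563569 mod 930017 = 843501, so (4563569/930017) = (843501/930017)
flip (843501/930017) -> (930017/843501): both odd, 843501 mod 4 = 1, 930017 mod 4 = 1, so the flip contributes +1; sign now +1
(930017/843501): 930017 mod 843501 = 86516, so (930017/843501) = (86516/843501)
factor out 2^2: 86516 = 2^2·21629; with 843501 mod 8 = 5, (2/843501) = -1; sign now +1; continue with (21629/843501)
flip (21629/843501) -> (843501/21629): both odd, 21629 mod 4 = 1, 843501 mod 4 = 1, so the flip contributes +1; sign now +1
(843501/21629): 843501 mod 21629 = 21599, so (843501/21629) = (21599/21629)
flip (21599/21629) -> (21629/21599): both odd, 21599 mod 4 = 3, 21629 mod 4 = 1, so the flip contributes +1; sign now +1
(21629/21599): 21629 mod 21599 = 30, so (21629/21599) = (30/21599)
factor out 2^1: 30 = 2^1·15; with 21599 mod 8 = 7, (2/21599) = +1; sign now +1; continue with (15/21599)
flip (15/21599) -> (21599/15): both odd, 15 mod 4 = 3, 21599 mod 4 = 3, so the flip contributes -1; sign now -1
(21599/15): 21599 mod 15 = 14, so (21599/15) = (14/15)
factor out 2^1: 14 = 2^1·7; with 15 mod 8 = 7, (2/15) = +1; sign now -1; continue with (7/15)
flip (7/15) -> (15/7): both odd, 7 mod 4 = 3, 15 mod 4 = 3, so the flip contributes -1; sign now +1
(15/7): 15 mod 7 = 1, so (15/7) = (1/7)
reached (1/7) = 1, so the symbol is +1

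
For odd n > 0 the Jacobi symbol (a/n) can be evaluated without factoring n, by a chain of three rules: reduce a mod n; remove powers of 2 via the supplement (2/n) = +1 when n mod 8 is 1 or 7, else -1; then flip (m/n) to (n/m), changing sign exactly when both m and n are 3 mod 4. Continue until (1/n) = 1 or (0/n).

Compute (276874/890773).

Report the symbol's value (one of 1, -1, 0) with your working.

0

276874 = 2^1·138437; (2/890773) = -1 since 890773 mod 8 = 5, so (276874/890773) = (-1)^1·(138437/890773); sign now -1
reciprocity: (138437/890773) = +1·(890773/138437) since 138437 mod 4 = 1, 890773 mod 4 = 1; sign now -1
(890773/138437) = (60151/138437)   [reduce mod 138437]
reciprocity: (60151/138437) = +1·(138437/60151) since 60151 mod 4 = 3, 138437 mod 4 = 1; sign now -1
(138437/60151) = (18135/60151)   [reduce mod 60151]
reciprocity: (18135/60151) = -1·(60151/18135) since 18135 mod 4 = 3, 60151 mod 4 = 3; sign now +1
(60151/18135) = (5746/18135)   [reduce mod 18135]
5746 = 2^1·2873; (2/18135) = +1 since 18135 mod 8 = 7, so (5746/18135) = (+1)^1·(2873/18135); sign now +1
reciprocity: (2873/18135) = +1·(18135/2873) since 2873 mod 4 = 1, 18135 mod 4 = 3; sign now +1
(18135/2873) = (897/2873)   [reduce mod 2873]
reciprocity: (897/2873) = +1·(2873/897) since 897 mod 4 = 1, 2873 mod 4 = 1; sign now +1
(2873/897) = (182/897)   [reduce mod 897]
182 = 2^1·91; (2/897) = +1 since 897 mod 8 = 1, so (182/897) = (+1)^1·(91/897); sign now +1
reciprocity: (91/897) = +1·(897/91) since 91 mod 4 = 3, 897 mod 4 = 1; sign now +1
(897/91) = (78/91)   [reduce mod 91]
78 = 2^1·39; (2/91) = -1 since 91 mod 8 = 3, so (78/91) = (-1)^1·(39/91); sign now -1
reciprocity: (39/91) = -1·(91/39) since 39 mod 4 = 3, 91 mod 4 = 3; sign now +1
(91/39) = (13/39)   [reduce mod 39]
reciprocity: (13/39) = +1·(39/13) since 13 mod 4 = 1, 39 mod 4 = 3; sign now +1
(39/13) = (0/13)   [reduce mod 13]
(0/13) = 0   [gcd(a, n) > 1]; final value = 0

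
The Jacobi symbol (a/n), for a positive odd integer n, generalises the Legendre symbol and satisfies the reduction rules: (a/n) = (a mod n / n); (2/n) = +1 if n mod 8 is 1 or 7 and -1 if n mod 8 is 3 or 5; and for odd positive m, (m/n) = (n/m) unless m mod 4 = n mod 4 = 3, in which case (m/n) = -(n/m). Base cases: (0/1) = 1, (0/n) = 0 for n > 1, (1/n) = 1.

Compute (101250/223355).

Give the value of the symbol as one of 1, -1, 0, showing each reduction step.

0

factor out 2^1: 101250 = 2^1·50625; with 223355 mod 8 = 3, (2/223355) = -1; sign now -1; continue with (50625/223355)
flip (50625/223355) -> (223355/50625): both odd, 50625 mod 4 = 1, 223355 mod 4 = 3, so the flip contributes +1; sign now -1
(223355/50625): 223355 mod 50625 = 20855, so (223355/50625) = (20855/50625)
flip (20855/50625) -> (50625/20855): both odd, 20855 mod 4 = 3, 50625 mod 4 = 1, so the flip contributes +1; sign now -1
(50625/20855): 50625 mod 20855 = 8915, so (50625/20855) = (8915/20855)
flip (8915/20855) -> (20855/8915): both odd, 8915 mod 4 = 3, 20855 mod 4 = 3, so the flip contributes -1; sign now +1
(20855/8915): 20855 mod 8915 = 3025, so (20855/8915) = (3025/8915)
flip (3025/8915) -> (8915/3025): both odd, 3025 mod 4 = 1, 8915 mod 4 = 3, so the flip contributes +1; sign now +1
(8915/3025): 8915 mod 3025 = 2865, so (8915/3025) = (2865/3025)
flip (2865/3025) -> (3025/2865): both odd, 2865 mod 4 = 1, 3025 mod 4 = 1, so the flip contributes +1; sign now +1
(3025/2865): 3025 mod 2865 = 160, so (3025/2865) = (160/2865)
factor out 2^5: 160 = 2^5·5; with 2865 mod 8 = 1, (2/2865) = +1; sign now +1; continue with (5/2865)
flip (5/2865) -> (2865/5): both odd, 5 mod 4 = 1, 2865 mod 4 = 1, so the flip contributes +1; sign now +1
(2865/5): 2865 mod 5 = 0, so (2865/5) = (0/5)
reached (0/5); gcd(a, n) > 1, so (0/5) = 0 and the symbol is 0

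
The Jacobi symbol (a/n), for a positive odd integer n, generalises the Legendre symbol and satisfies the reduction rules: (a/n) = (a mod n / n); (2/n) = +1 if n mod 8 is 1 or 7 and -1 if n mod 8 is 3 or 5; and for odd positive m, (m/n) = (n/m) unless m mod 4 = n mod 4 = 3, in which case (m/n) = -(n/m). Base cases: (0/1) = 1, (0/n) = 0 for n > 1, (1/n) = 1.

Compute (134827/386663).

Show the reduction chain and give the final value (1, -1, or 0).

reciprocity: (134827/386663) = -1·(386663/134827) since 134827 mod 4 = 3, 386663 mod 4 = 3; sign now -1
(386663/134827) = (117009/134827)   [reduce mod 134827]
reciprocity: (117009/134827) = +1·(134827/117009) since 117009 mod 4 = 1, 134827 mod 4 = 3; sign now -1
(134827/117009) = (17818/117009)   [reduce mod 117009]
17818 = 2^1·8909; (2/117009) = +1 since 117009 mod 8 = 1, so (17818/117009) = (+1)^1·(8909/117009); sign now -1
reciprocity: (8909/117009) = +1·(117009/8909) since 8909 mod 4 = 1, 117009 mod 4 = 1; sign now -1
(117009/8909) = (1192/8909)   [reduce mod 8909]
1192 = 2^3·149; (2/8909) = -1 since 8909 mod 8 = 5, so (1192/8909) = (-1)^3·(149/8909); sign now +1
reciprocity: (149/8909) = +1·(8909/149) since 149 mod 4 = 1, 8909 mod 4 = 1; sign now +1
(8909/149) = (118/149)   [reduce mod 149]
118 = 2^1·59; (2/149) = -1 since 149 mod 8 = 5, so (118/149) = (-1)^1·(59/149); sign now -1
reciprocity: (59/149) = +1·(149/59) since 59 mod 4 = 3, 149 mod 4 = 1; sign now -1
(149/59) = (31/59)   [reduce mod 59]
reciprocity: (31/59) = -1·(59/31) since 31 mod 4 = 3, 59 mod 4 = 3; sign now +1
(59/31) = (28/31)   [reduce mod 31]
28 = 2^2·7; (2/31) = +1 since 31 mod 8 = 7, so (28/31) = (+1)^2·(7/31); sign now +1
reciprocity: (7/31) = -1·(31/7) since 7 mod 4 = 3, 31 mod 4 = 3; sign now -1
(31/7) = (3/7)   [reduce mod 7]
reciprocity: (3/7) = -1·(7/3) since 3 mod 4 = 3, 7 mod 4 = 3; sign now +1
(7/3) = (1/3)   [reduce mod 3]
(1/3) = 1; final value = sign = +1

1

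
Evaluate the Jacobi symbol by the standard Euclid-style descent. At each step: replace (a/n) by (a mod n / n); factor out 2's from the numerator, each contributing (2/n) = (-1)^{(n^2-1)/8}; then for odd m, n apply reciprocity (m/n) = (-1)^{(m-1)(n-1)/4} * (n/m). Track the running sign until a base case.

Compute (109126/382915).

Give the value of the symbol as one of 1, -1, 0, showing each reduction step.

1

factor out 2^1: 109126 = 2^1·54563; with 382915 mod 8 = 3, (2/382915) = -1; sign now -1; continue with (54563/382915)
flip (54563/382915) -> (382915/54563): both odd, 54563 mod 4 = 3, 382915 mod 4 = 3, so the flip contributes -1; sign now +1
(382915/54563): 382915 mod 54563 = 974, so (382915/54563) = (974/54563)
factor out 2^1: 974 = 2^1·487; with 54563 mod 8 = 3, (2/54563) = -1; sign now -1; continue with (487/54563)
flip (487/54563) -> (54563/487): both odd, 487 mod 4 = 3, 54563 mod 4 = 3, so the flip contributes -1; sign now +1
(54563/487): 54563 mod 487 = 19, so (54563/487) = (19/487)
flip (19/487) -> (487/19): both odd, 19 mod 4 = 3, 487 mod 4 = 3, so the flip contributes -1; sign now -1
(487/19): 487 mod 19 = 12, so (487/19) = (12/19)
factor out 2^2: 12 = 2^2·3; with 19 mod 8 = 3, (2/19) = -1; sign now -1; continue with (3/19)
flip (3/19) -> (19/3): both odd, 3 mod 4 = 3, 19 mod 4 = 3, so the flip contributes -1; sign now +1
(19/3): 19 mod 3 = 1, so (19/3) = (1/3)
reached (1/3) = 1, so the symbol is +1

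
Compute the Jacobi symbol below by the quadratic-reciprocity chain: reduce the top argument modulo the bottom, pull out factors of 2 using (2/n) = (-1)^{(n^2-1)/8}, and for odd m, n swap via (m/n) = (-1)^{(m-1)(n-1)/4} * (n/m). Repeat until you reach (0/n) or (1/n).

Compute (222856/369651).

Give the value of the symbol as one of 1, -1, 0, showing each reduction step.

factor out 2^3: 222856 = 2^3·27857; with 369651 mod 8 = 3, (2/369651) = -1; sign now -1; continue with (27857/369651)
flip (27857/369651) -> (369651/27857): both odd, 27857 mod 4 = 1, 369651 mod 4 = 3, so the flip contributes +1; sign now -1
(369651/27857): 369651 mod 27857 = 7510, so (369651/27857) = (7510/27857)
factor out 2^1: 7510 = 2^1·3755; with 27857 mod 8 = 1, (2/27857) = +1; sign now -1; continue with (3755/27857)
flip (3755/27857) -> (27857/3755): both odd, 3755 mod 4 = 3, 27857 mod 4 = 1, so the flip contributes +1; sign now -1
(27857/3755): 27857 mod 3755 = 1572, so (27857/3755) = (1572/3755)
factor out 2^2: 1572 = 2^2·393; with 3755 mod 8 = 3, (2/3755) = -1; sign now -1; continue with (393/3755)
flip (393/3755) -> (3755/393): both odd, 393 mod 4 = 1, 3755 mod 4 = 3, so the flip contributes +1; sign now -1
(3755/393): 3755 mod 393 = 218, so (3755/393) = (218/393)
factor out 2^1: 218 = 2^1·109; with 393 mod 8 = 1, (2/393) = +1; sign now -1; continue with (109/393)
flip (109/393) -> (393/109): both odd, 109 mod 4 = 1, 393 mod 4 = 1, so the flip contributes +1; sign now -1
(393/109): 393 mod 109 = 66, so (393/109) = (66/109)
factor out 2^1: 66 = 2^1·33; with 109 mod 8 = 5, (2/109) = -1; sign now +1; continue with (33/109)
flip (33/109) -> (109/33): both odd, 33 mod 4 = 1, 109 mod 4 = 1, so the flip contributes +1; sign now +1
(109/33): 109 mod 33 = 10, so (109/33) = (10/33)
factor out 2^1: 10 = 2^1·5; with 33 mod 8 = 1, (2/33) = +1; sign now +1; continue with (5/33)
flip (5/33) -> (33/5): both odd, 5 mod 4 = 1, 33 mod 4 = 1, so the flip contributes +1; sign now +1
(33/5): 33 mod 5 = 3, so (33/5) = (3/5)
flip (3/5) -> (5/3): both odd, 3 mod 4 = 3, 5 mod 4 = 1, so the flip contributes +1; sign now +1
(5/3): 5 mod 3 = 2, so (5/3) = (2/3)
factor out 2^1: 2 = 2^1·1; with 3 mod 8 = 3, (2/3) = -1; sign now -1; continue with (1/3)
reached (1/3) = 1, so the symbol is -1

-1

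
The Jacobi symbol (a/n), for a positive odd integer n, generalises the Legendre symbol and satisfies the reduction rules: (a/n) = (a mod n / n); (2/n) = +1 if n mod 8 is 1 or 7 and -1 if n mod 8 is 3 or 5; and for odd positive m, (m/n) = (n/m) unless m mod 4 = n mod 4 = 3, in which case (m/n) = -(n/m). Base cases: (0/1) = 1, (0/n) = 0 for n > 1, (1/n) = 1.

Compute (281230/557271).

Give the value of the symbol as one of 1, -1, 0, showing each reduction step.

-1

factor out 2^1: 281230 = 2^1·140615; with 557271 mod 8 = 7, (2/557271) = +1; sign now +1; continue with (140615/557271)
flip (140615/557271) -> (557271/140615): both odd, 140615 mod 4 = 3, 557271 mod 4 = 3, so the flip contributes -1; sign now -1
(557271/140615): 557271 mod 140615 = 135426, so (557271/140615) = (135426/140615)
factor out 2^1: 135426 = 2^1·67713; with 140615 mod 8 = 7, (2/140615) = +1; sign now -1; continue with (67713/140615)
flip (67713/140615) -> (140615/67713): both odd, 67713 mod 4 = 1, 140615 mod 4 = 3, so the flip contributes +1; sign now -1
(140615/67713): 140615 mod 67713 = 5189, so (140615/67713) = (5189/67713)
flip (5189/67713) -> (67713/5189): both odd, 5189 mod 4 = 1, 67713 mod 4 = 1, so the flip contributes +1; sign now -1
(67713/5189): 67713 mod 5189 = 256, so (67713/5189) = (256/5189)
factor out 2^8: 256 = 2^8·1; with 5189 mod 8 = 5, (2/5189) = -1; sign now -1; continue with (1/5189)
reached (1/5189) = 1, so the symbol is -1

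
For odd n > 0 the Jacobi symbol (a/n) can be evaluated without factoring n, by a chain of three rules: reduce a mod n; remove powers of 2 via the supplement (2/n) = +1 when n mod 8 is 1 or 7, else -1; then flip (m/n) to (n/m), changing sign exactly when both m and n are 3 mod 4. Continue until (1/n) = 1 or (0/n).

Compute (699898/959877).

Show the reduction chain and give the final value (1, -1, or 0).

699898 = 2^1·349949; (2/959877) = -1 since 959877 mod 8 = 5, so (699898/959877) = (-1)^1·(349949/959877); sign now -1
reciprocity: (349949/959877) = +1·(959877/349949) since 349949 mod 4 = 1, 959877 mod 4 = 1; sign now -1
(959877/349949) = (259979/349949)   [reduce mod 349949]
reciprocity: (259979/349949) = +1·(349949/259979) since 259979 mod 4 = 3, 349949 mod 4 = 1; sign now -1
(349949/259979) = (89970/259979)   [reduce mod 259979]
89970 = 2^1·44985; (2/259979) = -1 since 259979 mod 8 = 3, so (89970/259979) = (-1)^1·(44985/259979); sign now +1
reciprocity: (44985/259979) = +1·(259979/44985) since 44985 mod 4 = 1, 259979 mod 4 = 3; sign now +1
(259979/44985) = (35054/44985)   [reduce mod 44985]
35054 = 2^1·17527; (2/44985) = +1 since 44985 mod 8 = 1, so (35054/44985) = (+1)^1·(17527/44985); sign now +1
reciprocity: (17527/44985) = +1·(44985/17527) since 17527 mod 4 = 3, 44985 mod 4 = 1; sign now +1
(44985/17527) = (9931/17527)   [reduce mod 17527]
reciprocity: (9931/17527) = -1·(17527/9931) since 9931 mod 4 = 3, 17527 mod 4 = 3; sign now -1
(17527/9931) = (7596/9931)   [reduce mod 9931]
7596 = 2^2·1899; (2/9931) = -1 since 9931 mod 8 = 3, so (7596/9931) = (-1)^2·(1899/9931); sign now -1
reciprocity: (1899/9931) = -1·(9931/1899) since 1899 mod 4 = 3, 9931 mod 4 = 3; sign now +1
(9931/1899) = (436/1899)   [reduce mod 1899]
436 = 2^2·109; (2/1899) = -1 since 1899 mod 8 = 3, so (436/1899) = (-1)^2·(109/1899); sign now +1
reciprocity: (109/1899) = +1·(1899/109) since 109 mod 4 = 1, 1899 mod 4 = 3; sign now +1
(1899/109) = (46/109)   [reduce mod 109]
46 = 2^1·23; (2/109) = -1 since 109 mod 8 = 5, so (46/109) = (-1)^1·(23/109); sign now -1
reciprocity: (23/109) = +1·(109/23) since 23 mod 4 = 3, 109 mod 4 = 1; sign now -1
(109/23) = (17/23)   [reduce mod 23]
reciprocity: (17/23) = +1·(23/17) since 17 mod 4 = 1, 23 mod 4 = 3; sign now -1
(23/17) = (6/17)   [reduce mod 17]
6 = 2^1·3; (2/17) = +1 since 17 mod 8 = 1, so (6/17) = (+1)^1·(3/17); sign now -1
reciprocity: (3/17) = +1·(17/3) since 3 mod 4 = 3, 17 mod 4 = 1; sign now -1
(17/3) = (2/3)   [reduce mod 3]
2 = 2^1·1; (2/3) = -1 since 3 mod 8 = 3, so (2/3) = (-1)^1·(1/3); sign now +1
(1/3) = 1; final value = sign = +1

1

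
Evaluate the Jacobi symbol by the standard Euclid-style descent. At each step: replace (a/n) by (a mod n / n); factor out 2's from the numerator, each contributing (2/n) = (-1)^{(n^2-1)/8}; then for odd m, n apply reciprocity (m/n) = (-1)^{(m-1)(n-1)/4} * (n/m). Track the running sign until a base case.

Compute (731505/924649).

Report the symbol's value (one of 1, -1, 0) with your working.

-1

flip (731505/924649) -> (924649/731505): both odd, 731505 mod 4 = 1, 924649 mod 4 = 1, so the flip contributes +1; sign now +1
(924649/731505): 924649 mod 731505 = 193144, so (924649/731505) = (193144/731505)
factor out 2^3: 193144 = 2^3·24143; with 731505 mod 8 = 1, (2/731505) = +1; sign now +1; continue with (24143/731505)
flip (24143/731505) -> (731505/24143): both odd, 24143 mod 4 = 3, 731505 mod 4 = 1, so the flip contributes +1; sign now +1
(731505/24143): 731505 mod 24143 = 7215, so (731505/24143) = (7215/24143)
flip (7215/24143) -> (24143/7215): both odd, 7215 mod 4 = 3, 24143 mod 4 = 3, so the flip contributes -1; sign now -1
(24143/7215): 24143 mod 7215 = 2498, so (24143/7215) = (2498/7215)
factor out 2^1: 2498 = 2^1·1249; with 7215 mod 8 = 7, (2/7215) = +1; sign now -1; continue with (1249/7215)
flip (1249/7215) -> (7215/1249): both odd, 1249 mod 4 = 1, 7215 mod 4 = 3, so the flip contributes +1; sign now -1
(7215/1249): 7215 mod 1249 = 970, so (7215/1249) = (970/1249)
factor out 2^1: 970 = 2^1·485; with 1249 mod 8 = 1, (2/1249) = +1; sign now -1; continue with (485/1249)
flip (485/1249) -> (1249/485): both odd, 485 mod 4 = 1, 1249 mod 4 = 1, so the flip contributes +1; sign now -1
(1249/485): 1249 mod 485 = 279, so (1249/485) = (279/485)
flip (279/485) -> (485/279): both odd, 279 mod 4 = 3, 485 mod 4 = 1, so the flip contributes +1; sign now -1
(485/279): 485 mod 279 = 206, so (485/279) = (206/279)
factor out 2^1: 206 = 2^1·103; with 279 mod 8 = 7, (2/279) = +1; sign now -1; continue with (103/279)
flip (103/279) -> (279/103): both odd, 103 mod 4 = 3, 279 mod 4 = 3, so the flip contributes -1; sign now +1
(279/103): 279 mod 103 = 73, so (279/103) = (73/103)
flip (73/103) -> (103/73): both odd, 73 mod 4 = 1, 103 mod 4 = 3, so the flip contributes +1; sign now +1
(103/73): 103 mod 73 = 30, so (103/73) = (30/73)
factor out 2^1: 30 = 2^1·15; with 73 mod 8 = 1, (2/73) = +1; sign now +1; continue with (15/73)
flip (15/73) -> (73/15): both odd, 15 mod 4 = 3, 73 mod 4 = 1, so the flip contributes +1; sign now +1
(73/15): 73 mod 15 = 13, so (73/15) = (13/15)
flip (13/15) -> (15/13): both odd, 13 mod 4 = 1, 15 mod 4 = 3, so the flip contributes +1; sign now +1
(15/13): 15 mod 13 = 2, so (15/13) = (2/13)
factor out 2^1: 2 = 2^1·1; with 13 mod 8 = 5, (2/13) = -1; sign now -1; continue with (1/13)
reached (1/13) = 1, so the symbol is -1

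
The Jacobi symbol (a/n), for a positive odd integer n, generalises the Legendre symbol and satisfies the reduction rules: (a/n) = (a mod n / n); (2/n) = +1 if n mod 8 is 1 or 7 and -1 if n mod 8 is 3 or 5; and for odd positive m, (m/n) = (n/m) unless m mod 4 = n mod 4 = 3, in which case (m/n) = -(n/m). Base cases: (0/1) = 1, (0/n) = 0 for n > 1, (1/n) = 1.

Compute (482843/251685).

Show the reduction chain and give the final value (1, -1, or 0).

-1

(482843/251685): 482843 mod 251685 = 231158, so (482843/251685) = (231158/251685)
factor out 2^1: 231158 = 2^1·115579; with 251685 mod 8 = 5, (2/251685) = -1; sign now -1; continue with (115579/251685)
flip (115579/251685) -> (251685/115579): both odd, 115579 mod 4 = 3, 251685 mod 4 = 1, so the flip contributes +1; sign now -1
(251685/115579): 251685 mod 115579 = 20527, so (251685/115579) = (20527/115579)
flip (20527/115579) -> (115579/20527): both odd, 20527 mod 4 = 3, 115579 mod 4 = 3, so the flip contributes -1; sign now +1
(115579/20527): 115579 mod 20527 = 12944, so (115579/20527) = (12944/20527)
factor out 2^4: 12944 = 2^4·809; with 20527 mod 8 = 7, (2/20527) = +1; sign now +1; continue with (809/20527)
flip (809/20527) -> (20527/809): both odd, 809 mod 4 = 1, 20527 mod 4 = 3, so the flip contributes +1; sign now +1
(20527/809): 20527 mod 809 = 302, so (20527/809) = (302/809)
factor out 2^1: 302 = 2^1·151; with 809 mod 8 = 1, (2/809) = +1; sign now +1; continue with (151/809)
flip (151/809) -> (809/151): both odd, 151 mod 4 = 3, 809 mod 4 = 1, so the flip contributes +1; sign now +1
(809/151): 809 mod 151 = 54, so (809/151) = (54/151)
factor out 2^1: 54 = 2^1·27; with 151 mod 8 = 7, (2/151) = +1; sign now +1; continue with (27/151)
flip (27/151) -> (151/27): both odd, 27 mod 4 = 3, 151 mod 4 = 3, so the flip contributes -1; sign now -1
(151/27): 151 mod 27 = 16, so (151/27) = (16/27)
factor out 2^4: 16 = 2^4·1; with 27 mod 8 = 3, (2/27) = -1; sign now -1; continue with (1/27)
reached (1/27) = 1, so the symbol is -1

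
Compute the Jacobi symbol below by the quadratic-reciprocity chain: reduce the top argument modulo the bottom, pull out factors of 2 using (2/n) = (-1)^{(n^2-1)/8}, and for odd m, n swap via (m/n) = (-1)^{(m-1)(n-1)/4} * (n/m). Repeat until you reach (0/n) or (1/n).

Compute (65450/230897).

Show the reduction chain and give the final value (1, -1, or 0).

65450 = 2^1·32725; (2/230897) = +1 since 230897 mod 8 = 1, so (65450/230897) = (+1)^1·(32725/230897); sign now +1
reciprocity: (32725/230897) = +1·(230897/32725) since 32725 mod 4 = 1, 230897 mod 4 = 1; sign now +1
(230897/32725) = (1822/32725)   [reduce mod 32725]
1822 = 2^1·911; (2/32725) = -1 since 32725 mod 8 = 5, so (1822/32725) = (-1)^1·(911/32725); sign now -1
reciprocity: (911/32725) = +1·(32725/911) since 911 mod 4 = 3, 32725 mod 4 = 1; sign now -1
(32725/911) = (840/911)   [reduce mod 911]
840 = 2^3·105; (2/911) = +1 since 911 mod 8 = 7, so (840/911) = (+1)^3·(105/911); sign now -1
reciprocity: (105/911) = +1·(911/105) since 105 mod 4 = 1, 911 mod 4 = 3; sign now -1
(911/105) = (71/105)   [reduce mod 105]
reciprocity: (71/105) = +1·(105/71) since 71 mod 4 = 3, 105 mod 4 = 1; sign now -1
(105/71) = (34/71)   [reduce mod 71]
34 = 2^1·17; (2/71) = +1 since 71 mod 8 = 7, so (34/71) = (+1)^1·(17/71); sign now -1
reciprocity: (17/71) = +1·(71/17) since 17 mod 4 = 1, 71 mod 4 = 3; sign now -1
(71/17) = (3/17)   [reduce mod 17]
reciprocity: (3/17) = +1·(17/3) since 3 mod 4 = 3, 17 mod 4 = 1; sign now -1
(17/3) = (2/3)   [reduce mod 3]
2 = 2^1·1; (2/3) = -1 since 3 mod 8 = 3, so (2/3) = (-1)^1·(1/3); sign now +1
(1/3) = 1; final value = sign = +1

1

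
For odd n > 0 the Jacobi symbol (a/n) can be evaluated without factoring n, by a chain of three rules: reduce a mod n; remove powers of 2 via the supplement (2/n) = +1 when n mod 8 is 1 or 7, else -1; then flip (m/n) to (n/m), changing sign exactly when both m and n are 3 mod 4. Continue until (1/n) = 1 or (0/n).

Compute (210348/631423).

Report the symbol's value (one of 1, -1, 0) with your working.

210348 = 2^2·52587; (2/631423) = +1 since 631423 mod 8 = 7, so (210348/631423) = (+1)^2·(52587/631423); sign now +1
reciprocity: (52587/631423) = -1·(631423/52587) since 52587 mod 4 = 3, 631423 mod 4 = 3; sign now -1
(631423/52587) = (379/52587)   [reduce mod 52587]
reciprocity: (379/52587) = -1·(52587/379) since 379 mod 4 = 3, 52587 mod 4 = 3; sign now +1
(52587/379) = (285/379)   [reduce mod 379]
reciprocity: (285/379) = +1·(379/285) since 285 mod 4 = 1, 379 mod 4 = 3; sign now +1
(379/285) = (94/285)   [reduce mod 285]
94 = 2^1·47; (2/285) = -1 since 285 mod 8 = 5, so (94/285) = (-1)^1·(47/285); sign now -1
reciprocity: (47/285) = +1·(285/47) since 47 mod 4 = 3, 285 mod 4 = 1; sign now -1
(285/47) = (3/47)   [reduce mod 47]
reciprocity: (3/47) = -1·(47/3) since 3 mod 4 = 3, 47 mod 4 = 3; sign now +1
(47/3) = (2/3)   [reduce mod 3]
2 = 2^1·1; (2/3) = -1 since 3 mod 8 = 3, so (2/3) = (-1)^1·(1/3); sign now -1
(1/3) = 1; final value = sign = -1

-1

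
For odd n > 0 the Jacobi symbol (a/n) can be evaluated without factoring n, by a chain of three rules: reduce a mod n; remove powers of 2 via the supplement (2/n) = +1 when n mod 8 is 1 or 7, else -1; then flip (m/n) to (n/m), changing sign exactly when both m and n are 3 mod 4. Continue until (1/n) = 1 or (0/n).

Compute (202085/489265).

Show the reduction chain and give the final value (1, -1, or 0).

0

flip (202085/489265) -> (489265/202085): both odd, 202085 mod 4 = 1, 489265 mod 4 = 1, so the flip contributes +1; sign now +1
(489265/202085): 489265 mod 202085 = 85095, so (489265/202085) = (85095/202085)
flip (85095/202085) -> (202085/85095): both odd, 85095 mod 4 = 3, 202085 mod 4 = 1, so the flip contributes +1; sign now +1
(202085/85095): 202085 mod 85095 = 31895, so (202085/85095) = (31895/85095)
flip (31895/85095) -> (85095/31895): both odd, 31895 mod 4 = 3, 85095 mod 4 = 3, so the flip contributes -1; sign now -1
(85095/31895): 85095 mod 31895 = 21305, so (85095/31895) = (21305/31895)
flip (21305/31895) -> (31895/21305): both odd, 21305 mod 4 = 1, 31895 mod 4 = 3, so the flip contributes +1; sign now -1
(31895/21305): 31895 mod 21305 = 10590, so (31895/21305) = (10590/21305)
factor out 2^1: 10590 = 2^1·5295; with 21305 mod 8 = 1, (2/21305) = +1; sign now -1; continue with (5295/21305)
flip (5295/21305) -> (21305/5295): both odd, 5295 mod 4 = 3, 21305 mod 4 = 1, so the flip contributes +1; sign now -1
(21305/5295): 21305 mod 5295 = 125, so (21305/5295) = (125/5295)
flip (125/5295) -> (5295/125): both odd, 125 mod 4 = 1, 5295 mod 4 = 3, so the flip contributes +1; sign now -1
(5295/125): 5295 mod 125 = 45, so (5295/125) = (45/125)
flip (45/125) -> (125/45): both odd, 45 mod 4 = 1, 125 mod 4 = 1, so the flip contributes +1; sign now -1
(125/45): 125 mod 45 = 35, so (125/45) = (35/45)
flip (35/45) -> (45/35): both odd, 35 mod 4 = 3, 45 mod 4 = 1, so the flip contributes +1; sign now -1
(45/35): 45 mod 35 = 10, so (45/35) = (10/35)
factor out 2^1: 10 = 2^1·5; with 35 mod 8 = 3, (2/35) = -1; sign now +1; continue with (5/35)
flip (5/35) -> (35/5): both odd, 5 mod 4 = 1, 35 mod 4 = 3, so the flip contributes +1; sign now +1
(35/5): 35 mod 5 = 0, so (35/5) = (0/5)
reached (0/5); gcd(a, n) > 1, so (0/5) = 0 and the symbol is 0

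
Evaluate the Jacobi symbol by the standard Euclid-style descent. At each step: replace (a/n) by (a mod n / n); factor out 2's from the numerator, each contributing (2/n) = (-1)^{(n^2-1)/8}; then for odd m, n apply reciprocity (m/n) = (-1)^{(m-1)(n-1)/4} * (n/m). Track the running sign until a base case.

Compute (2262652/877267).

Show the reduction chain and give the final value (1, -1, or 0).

(2262652/877267) = (508118/877267)   [reduce mod 877267]
508118 = 2^1·254059; (2/877267) = -1 since 877267 mod 8 = 3, so (508118/877267) = (-1)^1·(254059/877267); sign now -1
reciprocity: (254059/877267) = -1·(877267/254059) since 254059 mod 4 = 3, 877267 mod 4 = 3; sign now +1
(877267/254059) = (115090/254059)   [reduce mod 254059]
115090 = 2^1·57545; (2/254059) = -1 since 254059 mod 8 = 3, so (115090/254059) = (-1)^1·(57545/254059); sign now -1
reciprocity: (57545/254059) = +1·(254059/57545) since 57545 mod 4 = 1, 254059 mod 4 = 3; sign now -1
(254059/57545) = (23879/57545)   [reduce mod 57545]
reciprocity: (23879/57545) = +1·(57545/23879) since 23879 mod 4 = 3, 57545 mod 4 = 1; sign now -1
(57545/23879) = (9787/23879)   [reduce mod 23879]
reciprocity: (9787/23879) = -1·(23879/9787) since 9787 mod 4 = 3, 23879 mod 4 = 3; sign now +1
(23879/9787) = (4305/9787)   [reduce mod 9787]
reciprocity: (4305/9787) = +1·(9787/4305) since 4305 mod 4 = 1, 9787 mod 4 = 3; sign now +1
(9787/4305) = (1177/4305)   [reduce mod 4305]
reciprocity: (1177/4305) = +1·(4305/1177) since 1177 mod 4 = 1, 4305 mod 4 = 1; sign now +1
(4305/1177) = (774/1177)   [reduce mod 1177]
774 = 2^1·387; (2/1177) = +1 since 1177 mod 8 = 1, so (774/1177) = (+1)^1·(387/1177); sign now +1
reciprocity: (387/1177) = +1·(1177/387) since 387 mod 4 = 3, 1177 mod 4 = 1; sign now +1
(1177/387) = (16/387)   [reduce mod 387]
16 = 2^4·1; (2/387) = -1 since 387 mod 8 = 3, so (16/387) = (-1)^4·(1/387); sign now +1
(1/387) = 1; final value = sign = +1

1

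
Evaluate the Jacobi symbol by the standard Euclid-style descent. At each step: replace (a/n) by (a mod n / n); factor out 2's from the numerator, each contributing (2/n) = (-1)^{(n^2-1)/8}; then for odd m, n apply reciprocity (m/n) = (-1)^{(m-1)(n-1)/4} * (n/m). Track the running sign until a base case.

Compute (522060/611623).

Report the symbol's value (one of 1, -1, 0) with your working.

factor out 2^2: 522060 = 2^2·130515; with 611623 mod 8 = 7, (2/611623) = +1; sign now +1; continue with (130515/611623)
flip (130515/611623) -> (611623/130515): both odd, 130515 mod 4 = 3, 611623 mod 4 = 3, so the flip contributes -1; sign now -1
(611623/130515): 611623 mod 130515 = 89563, so (611623/130515) = (89563/130515)
flip (89563/130515) -> (130515/89563): both odd, 89563 mod 4 = 3, 130515 mod 4 = 3, so the flip contributes -1; sign now +1
(130515/89563): 130515 mod 89563 = 40952, so (130515/89563) = (40952/89563)
factor out 2^3: 40952 = 2^3·5119; with 89563 mod 8 = 3, (2/89563) = -1; sign now -1; continue with (5119/89563)
flip (5119/89563) -> (89563/5119): both odd, 5119 mod 4 = 3, 89563 mod 4 = 3, so the flip contributes -1; sign now +1
(89563/5119): 89563 mod 5119 = 2540, so (89563/5119) = (2540/5119)
factor out 2^2: 2540 = 2^2·635; with 5119 mod 8 = 7, (2/5119) = +1; sign now +1; continue with (635/5119)
flip (635/5119) -> (5119/635): both odd, 635 mod 4 = 3, 5119 mod 4 = 3, so the flip contributes -1; sign now -1
(5119/635): 5119 mod 635 = 39, so (5119/635) = (39/635)
flip (39/635) -> (635/39): both odd, 39 mod 4 = 3, 635 mod 4 = 3, so the flip contributes -1; sign now +1
(635/39): 635 mod 39 = 11, so (635/39) = (11/39)
flip (11/39) -> (39/11): both odd, 11 mod 4 = 3, 39 mod 4 = 3, so the flip contributes -1; sign now -1
(39/11): 39 mod 11 = 6, so (39/11) = (6/11)
factor out 2^1: 6 = 2^1·3; with 11 mod 8 = 3, (2/11) = -1; sign now +1; continue with (3/11)
flip (3/11) -> (11/3): both odd, 3 mod 4 = 3, 11 mod 4 = 3, so the flip contributes -1; sign now -1
(11/3): 11 mod 3 = 2, so (11/3) = (2/3)
factor out 2^1: 2 = 2^1·1; with 3 mod 8 = 3, (2/3) = -1; sign now +1; continue with (1/3)
reached (1/3) = 1, so the symbol is +1

1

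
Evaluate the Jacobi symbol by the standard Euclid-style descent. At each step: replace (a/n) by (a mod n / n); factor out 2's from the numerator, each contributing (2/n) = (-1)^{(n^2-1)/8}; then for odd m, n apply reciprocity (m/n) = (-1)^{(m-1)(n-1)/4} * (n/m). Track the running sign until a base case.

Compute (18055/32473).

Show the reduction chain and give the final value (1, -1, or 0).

reciprocity: (18055/32473) = +1·(32473/18055) since 18055 mod 4 = 3, 32473 mod 4 = 1; sign now +1
(32473/18055) = (14418/18055)   [reduce mod 18055]
14418 = 2^1·7209; (2/18055) = +1 since 18055 mod 8 = 7, so (14418/18055) = (+1)^1·(7209/18055); sign now +1
reciprocity: (7209/18055) = +1·(18055/7209) since 7209 mod 4 = 1, 18055 mod 4 = 3; sign now +1
(18055/7209) = (3637/7209)   [reduce mod 7209]
reciprocity: (3637/7209) = +1·(7209/3637) since 3637 mod 4 = 1, 7209 mod 4 = 1; sign now +1
(7209/3637) = (3572/3637)   [reduce mod 3637]
3572 = 2^2·893; (2/3637) = -1 since 3637 mod 8 = 5, so (3572/3637) = (-1)^2·(893/3637); sign now +1
reciprocity: (893/3637) = +1·(3637/893) since 893 mod 4 = 1, 3637 mod 4 = 1; sign now +1
(3637/893) = (65/893)   [reduce mod 893]
reciprocity: (65/893) = +1·(893/65) since 65 mod 4 = 1, 893 mod 4 = 1; sign now +1
(893/65) = (48/65)   [reduce mod 65]
48 = 2^4·3; (2/65) = +1 since 65 mod 8 = 1, so (48/65) = (+1)^4·(3/65); sign now +1
reciprocity: (3/65) = +1·(65/3) since 3 mod 4 = 3, 65 mod 4 = 1; sign now +1
(65/3) = (2/3)   [reduce mod 3]
2 = 2^1·1; (2/3) = -1 since 3 mod 8 = 3, so (2/3) = (-1)^1·(1/3); sign now -1
(1/3) = 1; final value = sign = -1

-1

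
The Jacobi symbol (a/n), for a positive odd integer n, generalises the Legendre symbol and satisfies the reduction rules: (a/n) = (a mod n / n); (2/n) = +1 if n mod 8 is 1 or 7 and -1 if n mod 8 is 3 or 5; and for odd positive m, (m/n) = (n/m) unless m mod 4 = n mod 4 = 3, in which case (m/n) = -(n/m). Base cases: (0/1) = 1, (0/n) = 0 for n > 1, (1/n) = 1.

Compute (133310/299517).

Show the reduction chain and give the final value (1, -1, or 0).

-1

133310 = 2^1·66655; (2/299517) = -1 since 299517 mod 8 = 5, so (133310/299517) = (-1)^1·(66655/299517); sign now -1
reciprocity: (66655/299517) = +1·(299517/66655) since 66655 mod 4 = 3, 299517 mod 4 = 1; sign now -1
(299517/66655) = (32897/66655)   [reduce mod 66655]
reciprocity: (32897/66655) = +1·(66655/32897) since 32897 mod 4 = 1, 66655 mod 4 = 3; sign now -1
(66655/32897) = (861/32897)   [reduce mod 32897]
reciprocity: (861/32897) = +1·(32897/861) since 861 mod 4 = 1, 32897 mod 4 = 1; sign now -1
(32897/861) = (179/861)   [reduce mod 861]
reciprocity: (179/861) = +1·(861/179) since 179 mod 4 = 3, 861 mod 4 = 1; sign now -1
(861/179) = (145/179)   [reduce mod 179]
reciprocity: (145/179) = +1·(179/145) since 145 mod 4 = 1, 179 mod 4 = 3; sign now -1
(179/145) = (34/145)   [reduce mod 145]
34 = 2^1·17; (2/145) = +1 since 145 mod 8 = 1, so (34/145) = (+1)^1·(17/145); sign now -1
reciprocity: (17/145) = +1·(145/17) since 17 mod 4 = 1, 145 mod 4 = 1; sign now -1
(145/17) = (9/17)   [reduce mod 17]
reciprocity: (9/17) = +1·(17/9) since 9 mod 4 = 1, 17 mod 4 = 1; sign now -1
(17/9) = (8/9)   [reduce mod 9]
8 = 2^3·1; (2/9) = +1 since 9 mod 8 = 1, so (8/9) = (+1)^3·(1/9); sign now -1
(1/9) = 1; final value = sign = -1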